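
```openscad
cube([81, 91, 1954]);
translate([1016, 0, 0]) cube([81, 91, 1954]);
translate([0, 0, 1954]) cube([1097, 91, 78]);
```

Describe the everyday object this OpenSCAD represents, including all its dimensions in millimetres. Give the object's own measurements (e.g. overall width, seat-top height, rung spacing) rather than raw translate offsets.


A door frame. The clear opening is 935 mm wide and 1954 mm high. Two 81 mm wide jambs, 91 mm deep, stand either side of the opening from the floor to the top of the opening. A 78 mm thick head sits across the top of both jambs, spanning the full outside width of the frame.


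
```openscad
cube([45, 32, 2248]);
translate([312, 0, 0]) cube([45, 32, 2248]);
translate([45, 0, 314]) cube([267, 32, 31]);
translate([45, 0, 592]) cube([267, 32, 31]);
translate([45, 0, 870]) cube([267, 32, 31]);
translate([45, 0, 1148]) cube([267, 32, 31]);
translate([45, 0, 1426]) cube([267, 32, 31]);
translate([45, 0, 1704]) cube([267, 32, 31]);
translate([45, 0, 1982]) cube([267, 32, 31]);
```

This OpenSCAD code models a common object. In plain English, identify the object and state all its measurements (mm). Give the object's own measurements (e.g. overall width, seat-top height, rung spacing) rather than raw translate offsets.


A straight ladder. Two 45×32 mm vertical rails, 2248 mm tall, stand 357 mm apart (outside-to-outside) with their front faces coplanar on the −y side. 7 rungs, each 32 mm deep and 31 mm tall, span between the inner faces of the rails, front faces flush with the rails. The lowest rung's underside is at z = 314 mm and rungs are spaced 278 mm apart (underside to underside).


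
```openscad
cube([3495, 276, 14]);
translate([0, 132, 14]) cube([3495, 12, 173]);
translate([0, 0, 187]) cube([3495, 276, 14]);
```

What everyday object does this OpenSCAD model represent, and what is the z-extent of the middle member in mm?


An I-beam. The web height is 173 mm.

Two wide flanges with a thin centred web — an I-beam. Overall 201 mm minus two 14 mm flanges gives a web of 201 − 2·14 = 173 mm.


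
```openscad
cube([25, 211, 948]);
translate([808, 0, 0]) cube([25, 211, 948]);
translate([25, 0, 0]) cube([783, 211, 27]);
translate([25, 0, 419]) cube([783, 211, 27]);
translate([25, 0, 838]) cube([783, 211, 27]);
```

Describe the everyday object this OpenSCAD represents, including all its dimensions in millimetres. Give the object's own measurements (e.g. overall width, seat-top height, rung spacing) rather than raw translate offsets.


An open bookshelf. Two side panels, each 25 mm thick, 211 mm deep and 948 mm tall, stand 833 mm apart (outside-to-outside). Between them sit 3 shelves, each 27 mm thick and 211 mm deep, spanning the full gap between the sides. The bottom shelf rests on the floor (its underside at z = 0) and the clear gap between one shelf's top and the next shelf's underside is 392 mm.


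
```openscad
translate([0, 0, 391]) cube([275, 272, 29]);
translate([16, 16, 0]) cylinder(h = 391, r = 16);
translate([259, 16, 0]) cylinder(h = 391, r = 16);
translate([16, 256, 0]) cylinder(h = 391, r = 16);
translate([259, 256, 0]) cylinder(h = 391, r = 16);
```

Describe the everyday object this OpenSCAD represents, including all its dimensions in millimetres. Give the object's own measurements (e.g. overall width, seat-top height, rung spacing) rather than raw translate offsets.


A simple wooden stool: a rectangular seat 275 mm (x) by 272 mm (y), 29 mm thick, top face at z = 420 mm, on four round legs, each 32 mm in diameter. The legs rest on z = 0, each leg's axis is inset half a diameter from the nearest pair of seat edges (so the leg's bounding box is flush with the corner).


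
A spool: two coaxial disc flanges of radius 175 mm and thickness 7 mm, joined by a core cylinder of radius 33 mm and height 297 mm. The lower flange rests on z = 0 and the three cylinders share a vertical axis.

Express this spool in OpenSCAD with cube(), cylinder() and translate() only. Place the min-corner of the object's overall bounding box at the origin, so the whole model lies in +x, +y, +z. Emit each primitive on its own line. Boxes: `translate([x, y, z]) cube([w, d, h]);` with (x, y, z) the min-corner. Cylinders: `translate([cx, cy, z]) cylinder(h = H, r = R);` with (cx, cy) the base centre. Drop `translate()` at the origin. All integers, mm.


translate([175, 175, 0]) cylinder(h = 7, r = 175);
translate([175, 175, 7]) cylinder(h = 297, r = 33);
translate([175, 175, 304]) cylinder(h = 7, r = 175);


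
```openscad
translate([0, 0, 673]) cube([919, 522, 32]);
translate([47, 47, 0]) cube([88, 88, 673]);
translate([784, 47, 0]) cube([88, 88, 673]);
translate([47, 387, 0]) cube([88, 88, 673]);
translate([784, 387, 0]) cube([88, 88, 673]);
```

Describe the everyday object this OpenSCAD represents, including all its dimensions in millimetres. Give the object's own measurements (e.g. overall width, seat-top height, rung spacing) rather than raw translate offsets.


A table: top 919 mm (x) × 522 mm (y), 32 mm thick, upper face at z = 705 mm, on four 88×88 mm square legs, each inset 47 mm from the nearest pair of top edges from z = 0 to the bottom of the top.


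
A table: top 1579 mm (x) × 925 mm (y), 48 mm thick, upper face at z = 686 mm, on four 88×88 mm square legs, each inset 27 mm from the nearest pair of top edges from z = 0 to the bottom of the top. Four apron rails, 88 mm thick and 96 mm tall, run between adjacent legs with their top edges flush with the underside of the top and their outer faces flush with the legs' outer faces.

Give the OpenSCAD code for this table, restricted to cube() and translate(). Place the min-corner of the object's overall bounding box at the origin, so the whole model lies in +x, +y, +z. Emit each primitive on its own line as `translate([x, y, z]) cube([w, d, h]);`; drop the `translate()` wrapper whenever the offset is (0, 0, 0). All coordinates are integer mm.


translate([0, 0, 638]) cube([1579, 925, 48]);
translate([27, 27, 0]) cube([88, 88, 638]);
translate([1464, 27, 0]) cube([88, 88, 638]);
translate([27, 810, 0]) cube([88, 88, 638]);
translate([1464, 810, 0]) cube([88, 88, 638]);
translate([115, 27, 542]) cube([1349, 88, 96]);
translate([115, 810, 542]) cube([1349, 88, 96]);
translate([27, 115, 542]) cube([88, 695, 96]);
translate([1464, 115, 542]) cube([88, 695, 96]);


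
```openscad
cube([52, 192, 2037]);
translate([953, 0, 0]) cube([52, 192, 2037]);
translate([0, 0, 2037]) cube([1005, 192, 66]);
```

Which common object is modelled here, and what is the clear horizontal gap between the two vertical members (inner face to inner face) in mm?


A door frame. The clear opening width is 901 mm.

Two 2037 mm tall posts with a header on top — a door frame. The left jamb is 52 mm wide at x = 0; the right jamb starts at x = 953. The clear opening is 953 − 52 = 901 mm.


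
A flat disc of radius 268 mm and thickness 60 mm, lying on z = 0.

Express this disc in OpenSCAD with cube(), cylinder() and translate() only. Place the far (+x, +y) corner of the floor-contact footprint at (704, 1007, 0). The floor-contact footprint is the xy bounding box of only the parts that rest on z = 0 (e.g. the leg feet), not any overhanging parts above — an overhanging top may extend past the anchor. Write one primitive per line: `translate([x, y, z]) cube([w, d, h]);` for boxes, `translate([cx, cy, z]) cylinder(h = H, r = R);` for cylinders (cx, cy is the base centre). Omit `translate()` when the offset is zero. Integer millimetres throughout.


translate([436, 739, 0]) cylinder(h = 60, r = 268);


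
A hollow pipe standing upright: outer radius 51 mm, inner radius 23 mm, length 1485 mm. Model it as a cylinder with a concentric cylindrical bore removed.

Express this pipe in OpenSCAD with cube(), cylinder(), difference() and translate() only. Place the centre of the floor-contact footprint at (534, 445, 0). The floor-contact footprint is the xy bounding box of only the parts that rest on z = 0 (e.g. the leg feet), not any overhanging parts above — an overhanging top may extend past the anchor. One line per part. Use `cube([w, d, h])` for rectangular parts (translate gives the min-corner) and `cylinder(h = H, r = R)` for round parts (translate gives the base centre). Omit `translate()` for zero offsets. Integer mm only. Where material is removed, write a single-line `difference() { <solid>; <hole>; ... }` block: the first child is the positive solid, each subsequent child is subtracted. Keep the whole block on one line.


difference() { translate([534, 445, 0]) cylinder(h = 1485, r = 51); translate([534, 445, 0]) cylinder(h = 1485, r = 23); }


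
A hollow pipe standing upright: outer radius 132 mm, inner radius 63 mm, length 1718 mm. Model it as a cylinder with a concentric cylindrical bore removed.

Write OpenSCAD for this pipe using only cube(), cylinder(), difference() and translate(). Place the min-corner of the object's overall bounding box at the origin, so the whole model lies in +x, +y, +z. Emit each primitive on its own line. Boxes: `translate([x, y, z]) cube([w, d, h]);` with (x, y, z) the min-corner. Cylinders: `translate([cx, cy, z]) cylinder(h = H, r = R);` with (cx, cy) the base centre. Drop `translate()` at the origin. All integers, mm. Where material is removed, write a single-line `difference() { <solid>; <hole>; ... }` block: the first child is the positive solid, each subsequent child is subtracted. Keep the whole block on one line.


difference() { translate([132, 132, 0]) cylinder(h = 1718, r = 132); translate([132, 132, 0]) cylinder(h = 1718, r = 63); }


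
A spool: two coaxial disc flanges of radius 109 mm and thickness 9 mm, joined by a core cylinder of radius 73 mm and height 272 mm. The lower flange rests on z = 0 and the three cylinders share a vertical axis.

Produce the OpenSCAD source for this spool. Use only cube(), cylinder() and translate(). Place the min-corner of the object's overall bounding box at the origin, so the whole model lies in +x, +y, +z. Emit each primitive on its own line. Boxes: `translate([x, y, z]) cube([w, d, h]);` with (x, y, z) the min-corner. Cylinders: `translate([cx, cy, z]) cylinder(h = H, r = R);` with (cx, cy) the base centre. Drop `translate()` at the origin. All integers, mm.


translate([109, 109, 0]) cylinder(h = 9, r = 109);
translate([109, 109, 9]) cylinder(h = 272, r = 73);
translate([109, 109, 281]) cylinder(h = 9, r = 109);


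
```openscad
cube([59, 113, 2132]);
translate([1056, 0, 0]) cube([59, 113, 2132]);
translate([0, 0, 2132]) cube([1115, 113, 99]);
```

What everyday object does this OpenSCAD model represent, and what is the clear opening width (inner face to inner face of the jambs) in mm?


A door frame. The clear opening width is 997 mm.

Two 2132 mm tall posts with a header on top — a door frame. The left jamb is 59 mm wide at x = 0; the right jamb starts at x = 1056. The clear opening is 1056 − 59 = 997 mm.


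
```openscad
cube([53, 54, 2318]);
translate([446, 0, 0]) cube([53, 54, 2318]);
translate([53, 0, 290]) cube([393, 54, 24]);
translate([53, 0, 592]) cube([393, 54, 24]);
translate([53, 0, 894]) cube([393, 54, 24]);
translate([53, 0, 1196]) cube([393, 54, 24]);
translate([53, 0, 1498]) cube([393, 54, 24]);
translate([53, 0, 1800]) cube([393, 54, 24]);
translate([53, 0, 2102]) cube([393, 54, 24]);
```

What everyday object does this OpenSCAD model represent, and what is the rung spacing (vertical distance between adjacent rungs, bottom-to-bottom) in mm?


A ladder. The rung spacing is 302 mm.

Two tall 53×54 posts with 7 short bars between them — a ladder. Adjacent rungs sit at z = 290 and z = 592, so the spacing is 592 − 290 = 302 mm.


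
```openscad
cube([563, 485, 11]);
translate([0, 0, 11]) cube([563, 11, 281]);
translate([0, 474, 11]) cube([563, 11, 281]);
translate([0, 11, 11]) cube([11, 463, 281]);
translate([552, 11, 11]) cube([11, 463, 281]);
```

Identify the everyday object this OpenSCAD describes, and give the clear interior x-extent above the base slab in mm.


An open box. The internal width is 541 mm.

A 563×485 base slab with four walls standing on it — an open box. The base is 563 mm wide and the walls are 11 mm thick, so the internal width is 563 − 2 × 11 = 541 mm.


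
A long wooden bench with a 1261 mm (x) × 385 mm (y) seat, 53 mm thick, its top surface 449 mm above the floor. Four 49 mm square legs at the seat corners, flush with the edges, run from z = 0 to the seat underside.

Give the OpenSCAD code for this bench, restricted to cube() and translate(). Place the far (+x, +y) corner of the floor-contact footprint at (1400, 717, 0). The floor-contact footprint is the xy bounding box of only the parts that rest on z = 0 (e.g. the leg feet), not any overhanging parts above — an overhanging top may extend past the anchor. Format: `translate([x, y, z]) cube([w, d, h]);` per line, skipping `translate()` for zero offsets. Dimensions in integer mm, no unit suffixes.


translate([139, 332, 396]) cube([1261, 385, 53]);
translate([139, 332, 0]) cube([49, 49, 396]);
translate([139, 668, 0]) cube([49, 49, 396]);
translate([1351, 332, 0]) cube([49, 49, 396]);
translate([1351, 668, 0]) cube([49, 49, 396]);


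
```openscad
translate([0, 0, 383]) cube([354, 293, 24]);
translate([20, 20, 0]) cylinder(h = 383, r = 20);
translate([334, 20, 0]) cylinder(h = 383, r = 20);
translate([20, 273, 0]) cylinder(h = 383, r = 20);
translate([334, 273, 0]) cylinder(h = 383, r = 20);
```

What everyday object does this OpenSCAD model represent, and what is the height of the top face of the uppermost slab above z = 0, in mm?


A stool. The seat height is 407 mm.

A 354×293×24 slab at z = 383 on four corner cylinders — a stool. The seat top is 383 + 24 = 407 mm.


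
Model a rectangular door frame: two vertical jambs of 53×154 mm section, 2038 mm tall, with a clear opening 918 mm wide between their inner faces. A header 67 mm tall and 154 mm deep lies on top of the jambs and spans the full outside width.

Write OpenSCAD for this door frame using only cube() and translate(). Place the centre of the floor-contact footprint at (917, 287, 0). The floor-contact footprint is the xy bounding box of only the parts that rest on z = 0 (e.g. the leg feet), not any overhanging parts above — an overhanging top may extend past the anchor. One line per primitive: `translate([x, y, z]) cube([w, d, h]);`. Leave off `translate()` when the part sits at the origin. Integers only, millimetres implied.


translate([405, 210, 0]) cube([53, 154, 2038]);
translate([1376, 210, 0]) cube([53, 154, 2038]);
translate([405, 210, 2038]) cube([1024, 154, 67]);


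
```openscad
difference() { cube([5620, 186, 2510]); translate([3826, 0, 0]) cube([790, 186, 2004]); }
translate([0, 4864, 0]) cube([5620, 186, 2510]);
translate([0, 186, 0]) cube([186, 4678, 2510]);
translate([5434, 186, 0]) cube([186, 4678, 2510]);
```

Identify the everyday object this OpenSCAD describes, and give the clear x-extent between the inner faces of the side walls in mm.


A single room. The interior width is 5248 mm.

Four walls enclosing a rectangle with a door in the front wall — a room. Outside width 5620 minus two 186 mm walls gives 5248 mm.


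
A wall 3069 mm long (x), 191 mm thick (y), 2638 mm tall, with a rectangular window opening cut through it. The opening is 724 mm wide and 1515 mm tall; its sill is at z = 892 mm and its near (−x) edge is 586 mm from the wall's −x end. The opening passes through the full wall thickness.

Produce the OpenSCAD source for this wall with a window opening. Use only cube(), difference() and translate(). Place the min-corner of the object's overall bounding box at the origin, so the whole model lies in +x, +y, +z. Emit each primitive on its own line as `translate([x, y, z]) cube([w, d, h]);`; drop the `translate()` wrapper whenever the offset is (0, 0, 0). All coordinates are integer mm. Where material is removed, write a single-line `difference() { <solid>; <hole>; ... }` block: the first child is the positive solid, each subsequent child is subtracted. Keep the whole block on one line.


difference() { cube([3069, 191, 2638]); translate([586, 0, 892]) cube([724, 191, 1515]); }


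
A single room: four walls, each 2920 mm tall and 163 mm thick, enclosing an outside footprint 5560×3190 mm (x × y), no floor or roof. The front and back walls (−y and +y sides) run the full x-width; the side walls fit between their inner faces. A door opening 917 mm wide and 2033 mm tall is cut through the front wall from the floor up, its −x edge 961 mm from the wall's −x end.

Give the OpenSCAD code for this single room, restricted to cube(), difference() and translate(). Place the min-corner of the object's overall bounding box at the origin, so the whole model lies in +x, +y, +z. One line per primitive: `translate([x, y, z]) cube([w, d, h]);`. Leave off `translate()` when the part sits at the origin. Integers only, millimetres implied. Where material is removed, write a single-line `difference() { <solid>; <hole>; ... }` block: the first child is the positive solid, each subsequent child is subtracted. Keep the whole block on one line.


difference() { cube([5560, 163, 2920]); translate([961, 0, 0]) cube([917, 163, 2033]); }
translate([0, 3027, 0]) cube([5560, 163, 2920]);
translate([0, 163, 0]) cube([163, 2864, 2920]);
translate([5397, 163, 0]) cube([163, 2864, 2920]);


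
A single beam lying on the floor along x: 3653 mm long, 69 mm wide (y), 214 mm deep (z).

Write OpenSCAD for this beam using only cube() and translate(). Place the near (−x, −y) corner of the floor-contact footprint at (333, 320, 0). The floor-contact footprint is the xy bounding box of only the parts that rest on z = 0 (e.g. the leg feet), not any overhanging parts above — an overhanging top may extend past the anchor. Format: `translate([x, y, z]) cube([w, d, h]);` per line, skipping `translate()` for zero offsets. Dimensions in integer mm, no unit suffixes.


translate([333, 320, 0]) cube([3653, 69, 214]);


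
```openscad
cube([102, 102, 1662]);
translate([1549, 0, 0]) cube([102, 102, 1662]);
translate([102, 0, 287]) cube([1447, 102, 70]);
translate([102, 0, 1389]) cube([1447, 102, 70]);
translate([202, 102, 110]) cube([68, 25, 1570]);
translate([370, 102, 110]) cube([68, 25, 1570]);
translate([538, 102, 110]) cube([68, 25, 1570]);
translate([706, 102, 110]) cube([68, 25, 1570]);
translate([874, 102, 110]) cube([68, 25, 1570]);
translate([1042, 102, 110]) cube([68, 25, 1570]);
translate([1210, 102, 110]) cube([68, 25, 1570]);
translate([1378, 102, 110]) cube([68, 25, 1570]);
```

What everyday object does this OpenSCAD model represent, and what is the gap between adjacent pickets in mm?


A fence section. The picket gap is 100 mm.

Two posts, two rails, 8 pickets — a fence section. Span 1447 mm holds 8 pickets of 68 mm with 9 equal gaps: ⌊(1447 − 8·68) / 9⌋ = 100 mm.


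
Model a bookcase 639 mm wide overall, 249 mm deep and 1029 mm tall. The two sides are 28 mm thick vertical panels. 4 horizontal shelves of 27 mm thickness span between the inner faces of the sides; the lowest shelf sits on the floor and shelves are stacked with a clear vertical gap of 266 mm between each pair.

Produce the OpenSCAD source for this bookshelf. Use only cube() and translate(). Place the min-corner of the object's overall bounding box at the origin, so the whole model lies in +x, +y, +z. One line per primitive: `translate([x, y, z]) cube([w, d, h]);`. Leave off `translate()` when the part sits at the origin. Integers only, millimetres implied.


cube([28, 249, 1029]);
translate([611, 0, 0]) cube([28, 249, 1029]);
translate([28, 0, 0]) cube([583, 249, 27]);
translate([28, 0, 293]) cube([583, 249, 27]);
translate([28, 0, 586]) cube([583, 249, 27]);
translate([28, 0, 879]) cube([583, 249, 27]);


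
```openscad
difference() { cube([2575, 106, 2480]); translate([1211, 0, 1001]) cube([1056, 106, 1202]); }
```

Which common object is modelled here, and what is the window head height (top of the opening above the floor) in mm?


A wall with a window opening. The window head height is 2203 mm.

A wall with a rectangular opening subtracted — a window. Sill at z = 1001, opening 1202 mm tall, so the head is at 1001 + 1202 = 2203 mm.


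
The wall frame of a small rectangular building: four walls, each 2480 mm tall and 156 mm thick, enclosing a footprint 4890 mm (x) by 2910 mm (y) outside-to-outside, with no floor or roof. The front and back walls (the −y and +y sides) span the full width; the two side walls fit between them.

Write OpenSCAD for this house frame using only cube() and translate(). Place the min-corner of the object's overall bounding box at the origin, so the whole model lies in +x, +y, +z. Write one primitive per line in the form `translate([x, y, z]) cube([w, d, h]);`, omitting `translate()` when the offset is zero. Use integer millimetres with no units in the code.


cube([4890, 156, 2480]);
translate([0, 2754, 0]) cube([4890, 156, 2480]);
translate([0, 156, 0]) cube([156, 2598, 2480]);
translate([4734, 156, 0]) cube([156, 2598, 2480]);


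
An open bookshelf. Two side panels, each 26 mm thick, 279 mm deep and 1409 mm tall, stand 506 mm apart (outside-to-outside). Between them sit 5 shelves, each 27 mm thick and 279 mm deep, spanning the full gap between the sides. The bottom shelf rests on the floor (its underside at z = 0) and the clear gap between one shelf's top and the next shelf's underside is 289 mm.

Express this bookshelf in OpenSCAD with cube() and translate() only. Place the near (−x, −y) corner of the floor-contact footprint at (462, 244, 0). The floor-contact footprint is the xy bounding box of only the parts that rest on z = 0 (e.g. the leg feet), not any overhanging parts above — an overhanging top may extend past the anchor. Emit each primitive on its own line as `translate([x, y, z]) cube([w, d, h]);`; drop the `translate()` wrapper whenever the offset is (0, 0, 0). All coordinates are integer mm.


translate([462, 244, 0]) cube([26, 279, 1409]);
translate([942, 244, 0]) cube([26, 279, 1409]);
translate([488, 244, 0]) cube([454, 279, 27]);
translate([488, 244, 316]) cube([454, 279, 27]);
translate([488, 244, 632]) cube([454, 279, 27]);
translate([488, 244, 948]) cube([454, 279, 27]);
translate([488, 244, 1264]) cube([454, 279, 27]);


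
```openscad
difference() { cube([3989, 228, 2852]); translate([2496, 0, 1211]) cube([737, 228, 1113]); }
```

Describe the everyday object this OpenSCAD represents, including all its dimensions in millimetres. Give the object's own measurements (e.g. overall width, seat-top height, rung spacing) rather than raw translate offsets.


A wall 3989 mm long (x), 228 mm thick (y), 2852 mm tall, with a rectangular window opening cut through it. The opening is 737 mm wide and 1113 mm tall; its sill is at z = 1211 mm and its near (−x) edge is 2496 mm from the wall's −x end. The opening passes through the full wall thickness.


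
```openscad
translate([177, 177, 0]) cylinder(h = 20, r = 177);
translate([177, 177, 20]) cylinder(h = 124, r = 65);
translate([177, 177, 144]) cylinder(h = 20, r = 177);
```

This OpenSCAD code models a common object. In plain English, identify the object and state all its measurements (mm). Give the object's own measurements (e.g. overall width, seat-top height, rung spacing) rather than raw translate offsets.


A spool: two coaxial disc flanges of radius 177 mm and thickness 20 mm, joined by a core cylinder of radius 65 mm and height 124 mm. The lower flange rests on z = 0 and the three cylinders share a vertical axis.


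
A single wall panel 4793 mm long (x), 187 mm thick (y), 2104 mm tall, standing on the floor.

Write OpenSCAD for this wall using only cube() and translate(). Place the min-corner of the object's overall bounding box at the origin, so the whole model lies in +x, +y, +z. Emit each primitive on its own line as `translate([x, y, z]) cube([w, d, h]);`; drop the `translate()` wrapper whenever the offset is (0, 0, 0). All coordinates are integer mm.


cube([4793, 187, 2104]);


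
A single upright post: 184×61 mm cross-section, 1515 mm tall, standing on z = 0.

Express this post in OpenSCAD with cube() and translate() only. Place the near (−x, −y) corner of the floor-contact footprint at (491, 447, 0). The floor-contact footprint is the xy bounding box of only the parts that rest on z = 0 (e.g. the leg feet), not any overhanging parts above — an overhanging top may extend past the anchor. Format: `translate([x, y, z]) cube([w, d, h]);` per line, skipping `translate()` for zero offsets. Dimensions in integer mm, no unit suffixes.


translate([491, 447, 0]) cube([184, 61, 1515]);


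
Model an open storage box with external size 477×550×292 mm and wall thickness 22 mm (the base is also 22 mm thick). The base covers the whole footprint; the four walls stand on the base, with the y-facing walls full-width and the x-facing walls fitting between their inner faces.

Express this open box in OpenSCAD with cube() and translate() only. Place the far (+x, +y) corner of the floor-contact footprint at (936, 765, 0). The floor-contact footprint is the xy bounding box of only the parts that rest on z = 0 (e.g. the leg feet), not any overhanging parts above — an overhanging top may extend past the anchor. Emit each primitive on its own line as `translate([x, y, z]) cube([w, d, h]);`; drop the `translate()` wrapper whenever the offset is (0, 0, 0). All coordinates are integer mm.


translate([459, 215, 0]) cube([477, 550, 22]);
translate([459, 215, 22]) cube([477, 22, 270]);
translate([459, 743, 22]) cube([477, 22, 270]);
translate([459, 237, 22]) cube([22, 506, 270]);
translate([914, 237, 22]) cube([22, 506, 270]);


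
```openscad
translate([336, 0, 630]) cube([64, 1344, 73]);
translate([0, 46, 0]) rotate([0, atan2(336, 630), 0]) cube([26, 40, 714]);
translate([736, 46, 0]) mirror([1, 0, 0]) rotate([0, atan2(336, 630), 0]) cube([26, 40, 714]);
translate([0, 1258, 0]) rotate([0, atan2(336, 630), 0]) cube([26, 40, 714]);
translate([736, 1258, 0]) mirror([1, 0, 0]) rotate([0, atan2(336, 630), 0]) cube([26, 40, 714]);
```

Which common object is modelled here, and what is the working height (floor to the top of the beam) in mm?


A sawhorse. The overall height is 703 mm.

A beam across two mirrored pairs of raked legs — a sawhorse. The beam's underside is at z = 630 (matching the legs' vertical rise in atan2(336, 630)) and the beam is 73 mm tall, so its top is at 630 + 73 = 703 mm. The raked legs top out at the beam's underside, so that is the highest point.


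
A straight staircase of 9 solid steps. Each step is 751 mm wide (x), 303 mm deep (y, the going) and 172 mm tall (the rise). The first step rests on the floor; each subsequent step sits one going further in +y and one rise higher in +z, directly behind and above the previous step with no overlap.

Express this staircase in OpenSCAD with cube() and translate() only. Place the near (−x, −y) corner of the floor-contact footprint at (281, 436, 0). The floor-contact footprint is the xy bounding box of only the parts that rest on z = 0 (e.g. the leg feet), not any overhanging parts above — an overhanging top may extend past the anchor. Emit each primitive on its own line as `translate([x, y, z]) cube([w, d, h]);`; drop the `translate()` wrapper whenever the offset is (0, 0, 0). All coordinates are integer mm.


translate([281, 436, 0]) cube([751, 303, 172]);
translate([281, 739, 172]) cube([751, 303, 172]);
translate([281, 1042, 344]) cube([751, 303, 172]);
translate([281, 1345, 516]) cube([751, 303, 172]);
translate([281, 1648, 688]) cube([751, 303, 172]);
translate([281, 1951, 860]) cube([751, 303, 172]);
translate([281, 2254, 1032]) cube([751, 303, 172]);
translate([281, 2557, 1204]) cube([751, 303, 172]);
translate([281, 2860, 1376]) cube([751, 303, 172]);


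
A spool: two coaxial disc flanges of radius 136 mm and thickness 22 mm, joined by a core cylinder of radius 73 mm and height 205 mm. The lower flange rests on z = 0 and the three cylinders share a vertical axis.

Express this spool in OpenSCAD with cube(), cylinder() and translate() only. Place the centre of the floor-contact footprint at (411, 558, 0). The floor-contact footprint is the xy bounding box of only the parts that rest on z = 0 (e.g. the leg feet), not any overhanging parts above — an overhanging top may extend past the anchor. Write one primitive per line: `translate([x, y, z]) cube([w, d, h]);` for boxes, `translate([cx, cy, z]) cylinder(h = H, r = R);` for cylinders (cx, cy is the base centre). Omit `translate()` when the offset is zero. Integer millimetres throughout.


translate([411, 558, 0]) cylinder(h = 22, r = 136);
translate([411, 558, 22]) cylinder(h = 205, r = 73);
translate([411, 558, 227]) cylinder(h = 22, r = 136);


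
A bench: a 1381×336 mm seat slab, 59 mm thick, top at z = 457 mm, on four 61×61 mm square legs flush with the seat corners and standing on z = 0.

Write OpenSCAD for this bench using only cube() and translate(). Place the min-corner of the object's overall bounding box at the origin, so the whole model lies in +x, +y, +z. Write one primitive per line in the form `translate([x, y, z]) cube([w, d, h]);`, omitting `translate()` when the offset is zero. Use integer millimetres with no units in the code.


translate([0, 0, 398]) cube([1381, 336, 59]);
cube([61, 61, 398]);
translate([0, 275, 0]) cube([61, 61, 398]);
translate([1320, 0, 0]) cube([61, 61, 398]);
translate([1320, 275, 0]) cube([61, 61, 398]);


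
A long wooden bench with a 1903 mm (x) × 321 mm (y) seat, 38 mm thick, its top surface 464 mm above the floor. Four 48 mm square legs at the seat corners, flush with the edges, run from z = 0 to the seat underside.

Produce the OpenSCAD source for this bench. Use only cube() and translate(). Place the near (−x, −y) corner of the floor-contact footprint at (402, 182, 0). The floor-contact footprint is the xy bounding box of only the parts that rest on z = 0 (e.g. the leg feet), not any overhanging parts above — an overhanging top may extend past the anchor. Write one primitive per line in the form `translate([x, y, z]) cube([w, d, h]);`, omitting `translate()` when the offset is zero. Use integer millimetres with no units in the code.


translate([402, 182, 426]) cube([1903, 321, 38]);
translate([402, 182, 0]) cube([48, 48, 426]);
translate([402, 455, 0]) cube([48, 48, 426]);
translate([2257, 182, 0]) cube([48, 48, 426]);
translate([2257, 455, 0]) cube([48, 48, 426]);


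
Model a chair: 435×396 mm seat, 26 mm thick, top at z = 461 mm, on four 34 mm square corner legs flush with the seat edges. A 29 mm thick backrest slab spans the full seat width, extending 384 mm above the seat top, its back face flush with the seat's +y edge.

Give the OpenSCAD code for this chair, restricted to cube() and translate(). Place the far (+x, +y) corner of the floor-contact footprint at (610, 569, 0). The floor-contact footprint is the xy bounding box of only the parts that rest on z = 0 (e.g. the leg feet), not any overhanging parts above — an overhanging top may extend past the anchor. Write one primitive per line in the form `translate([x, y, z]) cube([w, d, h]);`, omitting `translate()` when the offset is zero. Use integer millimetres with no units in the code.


// leg_h = 461 - 26 = 435
translate([175, 173, 435]) cube([435, 396, 26]);
translate([175, 173, 0]) cube([34, 34, 435]);
translate([576, 173, 0]) cube([34, 34, 435]);
translate([175, 535, 0]) cube([34, 34, 435]);
translate([576, 535, 0]) cube([34, 34, 435]);
translate([175, 540, 461]) cube([435, 29, 384]);


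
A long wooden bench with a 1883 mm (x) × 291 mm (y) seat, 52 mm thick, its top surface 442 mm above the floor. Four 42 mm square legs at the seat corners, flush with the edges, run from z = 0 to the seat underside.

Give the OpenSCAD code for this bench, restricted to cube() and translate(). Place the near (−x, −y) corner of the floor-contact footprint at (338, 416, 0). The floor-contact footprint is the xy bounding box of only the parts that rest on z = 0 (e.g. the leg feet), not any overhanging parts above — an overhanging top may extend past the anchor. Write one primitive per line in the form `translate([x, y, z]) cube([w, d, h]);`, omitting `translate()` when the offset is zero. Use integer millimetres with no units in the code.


translate([338, 416, 390]) cube([1883, 291, 52]);
translate([338, 416, 0]) cube([42, 42, 390]);
translate([338, 665, 0]) cube([42, 42, 390]);
translate([2179, 416, 0]) cube([42, 42, 390]);
translate([2179, 665, 0]) cube([42, 42, 390]);


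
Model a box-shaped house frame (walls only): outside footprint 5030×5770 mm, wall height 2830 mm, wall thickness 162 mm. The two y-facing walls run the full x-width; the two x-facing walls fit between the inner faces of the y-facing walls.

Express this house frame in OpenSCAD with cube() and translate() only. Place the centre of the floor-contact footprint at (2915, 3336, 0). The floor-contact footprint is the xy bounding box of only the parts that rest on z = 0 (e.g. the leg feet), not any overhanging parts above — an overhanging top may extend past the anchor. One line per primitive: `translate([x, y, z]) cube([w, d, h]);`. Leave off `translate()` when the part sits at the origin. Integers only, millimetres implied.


translate([400, 451, 0]) cube([5030, 162, 2830]);
translate([400, 6059, 0]) cube([5030, 162, 2830]);
translate([400, 613, 0]) cube([162, 5446, 2830]);
translate([5268, 613, 0]) cube([162, 5446, 2830]);


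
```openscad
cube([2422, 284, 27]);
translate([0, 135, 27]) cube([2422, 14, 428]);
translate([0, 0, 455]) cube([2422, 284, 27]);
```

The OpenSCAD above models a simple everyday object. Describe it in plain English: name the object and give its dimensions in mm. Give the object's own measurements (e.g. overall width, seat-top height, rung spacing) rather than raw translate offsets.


An I-beam lying along x, 2422 mm long. Overall section height 482 mm. Two flanges 284 mm wide (y) and 27 mm thick, one on the floor and one at the top; a web 14 mm thick runs between them, centred on the flange width.


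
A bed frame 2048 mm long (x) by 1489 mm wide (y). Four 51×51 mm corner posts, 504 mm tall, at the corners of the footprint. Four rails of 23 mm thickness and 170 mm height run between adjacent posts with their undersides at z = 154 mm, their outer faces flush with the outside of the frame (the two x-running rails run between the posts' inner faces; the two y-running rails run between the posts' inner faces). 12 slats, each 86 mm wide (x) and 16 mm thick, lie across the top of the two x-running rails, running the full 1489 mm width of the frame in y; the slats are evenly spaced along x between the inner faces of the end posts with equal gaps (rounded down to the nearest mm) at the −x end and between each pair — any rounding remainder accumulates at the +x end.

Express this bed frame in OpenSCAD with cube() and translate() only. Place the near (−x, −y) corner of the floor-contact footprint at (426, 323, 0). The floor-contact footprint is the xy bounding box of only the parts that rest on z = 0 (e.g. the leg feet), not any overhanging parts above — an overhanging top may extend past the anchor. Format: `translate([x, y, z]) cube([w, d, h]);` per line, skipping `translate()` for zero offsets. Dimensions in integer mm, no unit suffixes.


// slat z = rail_z + rail_h = 154 + 170 = 324
// slat gap = ⌊(1946 − 12·86) / 13⌋ = 70
translate([426, 323, 0]) cube([51, 51, 504]);
translate([426, 1761, 0]) cube([51, 51, 504]);
translate([2423, 323, 0]) cube([51, 51, 504]);
translate([2423, 1761, 0]) cube([51, 51, 504]);
translate([477, 323, 154]) cube([1946, 23, 170]);
translate([477, 1789, 154]) cube([1946, 23, 170]);
translate([426, 374, 154]) cube([23, 1387, 170]);
translate([2451, 374, 154]) cube([23, 1387, 170]);
translate([547, 323, 324]) cube([86, 1489, 16]);
translate([703, 323, 324]) cube([86, 1489, 16]);
translate([859, 323, 324]) cube([86, 1489, 16]);
translate([1015, 323, 324]) cube([86, 1489, 16]);
translate([1171, 323, 324]) cube([86, 1489, 16]);
translate([1327, 323, 324]) cube([86, 1489, 16]);
translate([1483, 323, 324]) cube([86, 1489, 16]);
translate([1639, 323, 324]) cube([86, 1489, 16]);
translate([1795, 323, 324]) cube([86, 1489, 16]);
translate([1951, 323, 324]) cube([86, 1489, 16]);
translate([2107, 323, 324]) cube([86, 1489, 16]);
translate([2263, 323, 324]) cube([86, 1489, 16]);


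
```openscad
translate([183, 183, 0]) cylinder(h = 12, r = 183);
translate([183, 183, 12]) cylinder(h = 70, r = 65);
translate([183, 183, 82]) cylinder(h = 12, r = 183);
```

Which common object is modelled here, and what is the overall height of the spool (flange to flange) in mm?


A spool. The overall height is 94 mm.

Three coaxial cylinders, large–small–large — a spool. Two 12 mm flanges and a 70 mm core give 12 + 70 + 12 = 94 mm.


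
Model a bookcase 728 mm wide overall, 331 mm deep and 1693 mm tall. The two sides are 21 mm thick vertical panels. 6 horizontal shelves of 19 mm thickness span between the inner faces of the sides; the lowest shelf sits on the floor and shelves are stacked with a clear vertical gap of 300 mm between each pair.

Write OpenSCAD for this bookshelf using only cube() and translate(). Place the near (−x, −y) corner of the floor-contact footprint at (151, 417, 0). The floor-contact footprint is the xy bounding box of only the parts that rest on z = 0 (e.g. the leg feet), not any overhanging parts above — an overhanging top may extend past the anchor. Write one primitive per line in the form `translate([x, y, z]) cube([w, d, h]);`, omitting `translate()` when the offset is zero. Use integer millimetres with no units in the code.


translate([151, 417, 0]) cube([21, 331, 1693]);
translate([858, 417, 0]) cube([21, 331, 1693]);
translate([172, 417, 0]) cube([686, 331, 19]);
translate([172, 417, 319]) cube([686, 331, 19]);
translate([172, 417, 638]) cube([686, 331, 19]);
translate([172, 417, 957]) cube([686, 331, 19]);
translate([172, 417, 1276]) cube([686, 331, 19]);
translate([172, 417, 1595]) cube([686, 331, 19]);


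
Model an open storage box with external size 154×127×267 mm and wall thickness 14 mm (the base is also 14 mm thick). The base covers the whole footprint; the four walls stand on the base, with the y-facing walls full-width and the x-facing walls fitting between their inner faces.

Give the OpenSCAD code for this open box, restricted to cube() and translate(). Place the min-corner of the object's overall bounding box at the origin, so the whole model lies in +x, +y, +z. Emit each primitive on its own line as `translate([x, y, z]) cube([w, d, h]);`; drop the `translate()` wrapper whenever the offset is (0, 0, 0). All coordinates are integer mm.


cube([154, 127, 14]);
translate([0, 0, 14]) cube([154, 14, 253]);
translate([0, 113, 14]) cube([154, 14, 253]);
translate([0, 14, 14]) cube([14, 99, 253]);
translate([140, 14, 14]) cube([14, 99, 253]);


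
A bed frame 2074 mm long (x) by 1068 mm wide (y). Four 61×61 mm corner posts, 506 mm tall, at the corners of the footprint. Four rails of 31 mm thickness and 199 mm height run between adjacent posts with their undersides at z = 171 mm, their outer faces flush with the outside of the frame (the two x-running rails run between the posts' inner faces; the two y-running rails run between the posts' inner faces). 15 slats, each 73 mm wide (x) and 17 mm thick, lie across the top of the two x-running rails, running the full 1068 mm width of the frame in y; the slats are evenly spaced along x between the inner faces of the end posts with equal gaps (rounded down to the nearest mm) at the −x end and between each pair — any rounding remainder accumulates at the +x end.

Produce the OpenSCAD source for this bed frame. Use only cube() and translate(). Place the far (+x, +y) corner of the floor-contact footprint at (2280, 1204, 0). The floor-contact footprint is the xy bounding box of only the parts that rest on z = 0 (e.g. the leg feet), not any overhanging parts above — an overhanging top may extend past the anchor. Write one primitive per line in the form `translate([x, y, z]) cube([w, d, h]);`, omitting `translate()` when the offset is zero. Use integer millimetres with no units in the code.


translate([206, 136, 0]) cube([61, 61, 506]);
translate([206, 1143, 0]) cube([61, 61, 506]);
translate([2219, 136, 0]) cube([61, 61, 506]);
translate([2219, 1143, 0]) cube([61, 61, 506]);
translate([267, 136, 171]) cube([1952, 31, 199]);
translate([267, 1173, 171]) cube([1952, 31, 199]);
translate([206, 197, 171]) cube([31, 946, 199]);
translate([2249, 197, 171]) cube([31, 946, 199]);
translate([320, 136, 370]) cube([73, 1068, 17]);
translate([446, 136, 370]) cube([73, 1068, 17]);
translate([572, 136, 370]) cube([73, 1068, 17]);
translate([698, 136, 370]) cube([73, 1068, 17]);
translate([824, 136, 370]) cube([73, 1068, 17]);
translate([950, 136, 370]) cube([73, 1068, 17]);
translate([1076, 136, 370]) cube([73, 1068, 17]);
translate([1202, 136, 370]) cube([73, 1068, 17]);
translate([1328, 136, 370]) cube([73, 1068, 17]);
translate([1454, 136, 370]) cube([73, 1068, 17]);
translate([1580, 136, 370]) cube([73, 1068, 17]);
translate([1706, 136, 370]) cube([73, 1068, 17]);
translate([1832, 136, 370]) cube([73, 1068, 17]);
translate([1958, 136, 370]) cube([73, 1068, 17]);
translate([2084, 136, 370]) cube([73, 1068, 17]);
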